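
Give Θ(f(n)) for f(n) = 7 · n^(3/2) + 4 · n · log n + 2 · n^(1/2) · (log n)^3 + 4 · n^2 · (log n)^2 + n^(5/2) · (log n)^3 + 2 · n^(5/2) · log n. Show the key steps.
f(n) ∈ Θ(n^(5/2) · (log n)^3)

Compare the terms by growth order. For large n, n^a · (log n)^b dominates n^a' · (log n)^b' iff a > a', or (a = a' and b > b'). Ranking the 6 terms shows the dominant one is n^(5/2) · (log n)^3. Hence f(n) ∈ Θ(n^(5/2) · (log n)^3).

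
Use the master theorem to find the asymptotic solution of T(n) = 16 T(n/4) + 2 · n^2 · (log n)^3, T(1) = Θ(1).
T(n) = Θ(n^2 · (log n)^4)

Here log_4 16 = 2 and f(n) = 2 · n^2 · (log n)^3 = Θ(n^(log_4 16) · (log n)^3). This is the extended Case 2 of the master theorem (f matches the critical exponent up to log factors), giving T(n) = Θ(n^(log_4 16) · (log n)^(3+1)) = Θ(n^2 · (log n)^4).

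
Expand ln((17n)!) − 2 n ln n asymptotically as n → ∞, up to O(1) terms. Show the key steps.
ln((17n)!) − 2 n ln n = 15 n ln n + 17(ln 17 − 1) n + (1/2) ln(2π·17n) + O(1/n)

Stirling: ln((17n)!) = 17n ln(17n) − 17n + (1/2) ln(2π·17n) + O(1/n).
Expand 17n ln(17n) = 17n (ln n + ln 17) = 17n ln n + 17n ln 17.
Subtract 2n ln n: leading term is (17 − 2) n ln n = 15 n ln n. The next term is 17n ln 17 − 17n = 17(ln 17 − 1) n. Then the (1/2) ln(2π·17n) correction.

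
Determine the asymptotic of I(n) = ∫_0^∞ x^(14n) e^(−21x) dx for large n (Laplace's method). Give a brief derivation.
I(n) ~ (sqrt(2π·14n) / 21) · (14n/(21e))^(14n)

Write the integrand as exp(14n ln x − 21x) and set f(x) = 14n ln x − 21x. Then f'(x) = 14n/x − 21 = 0 at x* = 14n/21, and f''(x*) = −14n/x*^2 = −21^2/(14n). Laplace's method (interior maximum) gives
  I(n) ~ e^(f(x*)) · sqrt(2π / |f''(x*)|)
        = exp(14n ln(14n/21) − 14n) · sqrt(2π · 14n / 21^2)
        = (14n/21)^(14n) e^(−14n) · sqrt(2π·14n) / 21
        = (sqrt(2π·14n) / 21) · (14n/(21e))^(14n).
This matches Γ(14n+1)/21^(14n+1) with Stirling applied to Γ.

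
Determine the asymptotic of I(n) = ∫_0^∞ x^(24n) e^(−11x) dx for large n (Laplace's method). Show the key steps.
I(n) ~ (sqrt(2π·24n) / 11) · (24n/(11e))^(24n)

Write the integrand as exp(24n ln x − 11x) and set f(x) = 24n ln x − 11x. Then f'(x) = 24n/x − 11 = 0 at x* = 24n/11, and f''(x*) = −24n/x*^2 = −11^2/(24n). Laplace's method (interior maximum) gives
  I(n) ~ e^(f(x*)) · sqrt(2π / |f''(x*)|)
        = exp(24n ln(24n/11) − 24n) · sqrt(2π · 24n / 11^2)
        = (24n/11)^(24n) e^(−24n) · sqrt(2π·24n) / 11
        = (sqrt(2π·24n) / 11) · (24n/(11e))^(24n).
This matches Γ(24n+1)/11^(24n+1) with Stirling applied to Γ.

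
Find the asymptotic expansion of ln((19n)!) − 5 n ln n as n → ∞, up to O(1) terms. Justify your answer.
ln((19n)!) − 5 n ln n = 14 n ln n + 19(ln 19 − 1) n + (1/2) ln(2π·19n) + O(1/n)

Stirling: ln((19n)!) = 19n ln(19n) − 19n + (1/2) ln(2π·19n) + O(1/n).
Expand 19n ln(19n) = 19n (ln n + ln 19) = 19n ln n + 19n ln 19.
Subtract 5n ln n: leading term is (19 − 5) n ln n = 14 n ln n. The next term is 19n ln 19 − 19n = 19(ln 19 − 1) n. Then the (1/2) ln(2π·19n) correction.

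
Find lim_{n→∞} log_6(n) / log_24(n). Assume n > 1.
lim = ln(24) / ln(6) = log_6(24)

Change of base: log_6(n) = ln n / ln 6 and log_24(n) = ln n / ln 24. The ratio is (ln n / ln 6) · (ln 24 / ln n) = ln 24 / ln 6, a constant independent of n. So the limit is ln 24 / ln 6 = log_6(24).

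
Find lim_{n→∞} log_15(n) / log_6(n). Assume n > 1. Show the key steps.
lim = ln(6) / ln(15) = log_15(6)

Change of base: log_15(n) = ln n / ln 15 and log_6(n) = ln n / ln 6. The ratio is (ln n / ln 15) · (ln 6 / ln n) = ln 6 / ln 15, a constant independent of n. So the limit is ln 6 / ln 15 = log_15(6).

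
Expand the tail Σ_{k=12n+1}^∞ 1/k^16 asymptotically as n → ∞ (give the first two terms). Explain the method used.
Σ_{k>12n} 1/k^16 = 1/(15 · (12n)^15) − 1/(2 · (12n)^16) + O(1/(12n)^17)

Compare to the integral: ∫_{12n}^∞ x^(−16) dx = [−x^(−15)/15]_{12n}^∞ = 1/((16−1)·(12n)^15). The Euler-Maclaurin correction adds −f(12n)/2 = −1/(2·(12n)^16). Euler-Maclaurin then gives
  Σ_{k>12n} 1/k^16 = ∫_{12n}^∞ dx/x^16 − 1/(2·(12n)^16) + O(1/(12n)^17).
(Equivalently this is ζ(16) − Σ_{k≤12n} 1/k^16.)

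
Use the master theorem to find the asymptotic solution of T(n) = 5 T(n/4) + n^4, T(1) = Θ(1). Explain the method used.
T(n) = Θ(n^4)

log_4 5 ≈ 1.161. f(n) = n^4 dominates n^(log_4 5) since 4 > 1.161, and the regularity condition a·f(n/b) = 5·(n/4)^4 = (5/256)·n^4 ≤ c·f(n) holds with c = 5/256 ≈ 0.0195 < 1. So this is Case 3: T(n) = Θ(f(n)) = Θ(n^4).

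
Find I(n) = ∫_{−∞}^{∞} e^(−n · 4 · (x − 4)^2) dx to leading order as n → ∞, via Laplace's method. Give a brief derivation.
I(n) = sqrt(π/(4n))

Here φ(x) = 4 · (x − 4)^2 has its unique minimum at x* = 4 with φ(x*) = 0 and φ''(x*) = 8. Laplace's method gives
  I(n) ~ e^(−n φ(x*)) · sqrt(2π / (n · φ''(x*))) = sqrt(2π / (8n)) = sqrt(π/(4n)).
This is exact: substituting u = (x − 4)·sqrt(4n) gives I(n) = (1/sqrt(4n)) ∫_{−∞}^{∞} e^(−u^2) du = sqrt(π/(4n)).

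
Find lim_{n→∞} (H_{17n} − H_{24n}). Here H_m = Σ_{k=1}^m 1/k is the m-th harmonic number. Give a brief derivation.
lim = ln(17/24)

Euler-Maclaurin gives H_m = ln m + γ + 1/(2m) + O(1/m^2). The γ and O(1/m) terms cancel in the difference:
  H_{17n} − H_{24n} = ln(17n) − ln(24n) + O(1/n) = ln(17/24) + O(1/n).
Hence the limit is ln(17/24).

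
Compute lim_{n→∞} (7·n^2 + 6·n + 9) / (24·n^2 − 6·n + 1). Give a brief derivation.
lim = 7/24

For large n the leading n^2 terms dominate both numerator and denominator. Dividing top and bottom by n^2, every other term tends to 0, leaving 7/24.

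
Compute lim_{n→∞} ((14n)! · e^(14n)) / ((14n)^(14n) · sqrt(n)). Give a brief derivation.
lim = sqrt(2π·14)

Stirling: (14n)! ~ sqrt(2π·14n) · (14n/e)^(14n). Hence
  (14n)! · e^(14n) / (14n)^(14n) ~ sqrt(2π·14n).
Dividing by sqrt(n): sqrt(2π·14n) / sqrt(n) = sqrt(2π·14) · n^((1−1)/2), so the limit is sqrt(2π·14).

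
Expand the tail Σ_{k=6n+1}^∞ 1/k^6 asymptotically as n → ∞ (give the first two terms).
Σ_{k>6n} 1/k^6 = 1/(5 · (6n)^5) − 1/(2 · (6n)^6) + O(1/(6n)^7)

Compare to the integral: ∫_{6n}^∞ x^(−6) dx = [−x^(−5)/5]_{6n}^∞ = 1/((6−1)·(6n)^5). The Euler-Maclaurin correction adds −f(6n)/2 = −1/(2·(6n)^6). Euler-Maclaurin then gives
  Σ_{k>6n} 1/k^6 = ∫_{6n}^∞ dx/x^6 − 1/(2·(6n)^6) + O(1/(6n)^7).
(Equivalently this is ζ(6) − Σ_{k≤6n} 1/k^6.)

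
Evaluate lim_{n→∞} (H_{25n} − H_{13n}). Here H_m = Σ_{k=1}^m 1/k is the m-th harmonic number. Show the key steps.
lim = ln(25/13)

Euler-Maclaurin gives H_m = ln m + γ + 1/(2m) + O(1/m^2). The γ and O(1/m) terms cancel in the difference:
  H_{25n} − H_{13n} = ln(25n) − ln(13n) + O(1/n) = ln(25/13) + O(1/n).
Hence the limit is ln(25/13).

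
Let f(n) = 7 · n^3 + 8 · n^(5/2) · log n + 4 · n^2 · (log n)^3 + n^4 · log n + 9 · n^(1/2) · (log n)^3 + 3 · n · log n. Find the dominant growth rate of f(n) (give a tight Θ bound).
f(n) ∈ Θ(n^4 · log n)

Compare the terms by growth order. For large n, n^a · (log n)^b dominates n^a' · (log n)^b' iff a > a', or (a = a' and b > b'). Ranking the 6 terms shows the dominant one is n^4 · log n. Hence f(n) ∈ Θ(n^4 · log n).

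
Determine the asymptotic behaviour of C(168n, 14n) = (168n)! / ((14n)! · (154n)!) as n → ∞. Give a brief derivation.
C(168n, 14n) ~ (8916100448256/285311670611)^(14n) · sqrt(6/(11π·14n))

Write N = 14n. Apply Stirling to each factorial:
  (12N)! ~ sqrt(2π·12N) · (12N/e)^(12N),
  N! ~ sqrt(2π N) · (N/e)^N,
  (11N)! ~ sqrt(2π·11N) · (11N/e)^(11N).
The exponential factors combine to (12N)^(12N) / (N^N · (11N)^(11N)) = 12^(12N)/11^(11N) = (12^12/11^11)^N = (8916100448256/285311670611)^N.
The square-root prefactors combine to sqrt(2π·12N) / (sqrt(2π N)·sqrt(2π·11N)) = sqrt(12 / (2π·11·N)) = sqrt(6/(11π·14n)).
Substituting N = 14n: C(168n, 14n) ~ (8916100448256/285311670611)^(14n) · sqrt(6/(11π·14n)).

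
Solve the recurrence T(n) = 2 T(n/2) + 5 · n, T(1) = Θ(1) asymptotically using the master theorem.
T(n) = Θ(n log n)

log_2 2 = 1, and f(n) = 5 · n = Θ(n^(log_2 2)). This is Case 2 of the master theorem: T(n) = Θ(f(n) · log n) = Θ(n log n).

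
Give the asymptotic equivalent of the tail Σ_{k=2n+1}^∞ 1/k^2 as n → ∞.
Σ_{k>2n} 1/k^2 ~ 1/(1 · (2n))

Compare to the integral: ∫_{2n}^∞ x^(−2) dx = [−x^(−1)/1]_{2n}^∞ = 1/((2−1)·(2n)). Euler-Maclaurin then gives
  Σ_{k>2n} 1/k^2 = ∫_{2n}^∞ dx/x^2 − 1/(2·(2n)^2) + O(1/(2n)^3).
(Equivalently this is ζ(2) − Σ_{k≤2n} 1/k^2.)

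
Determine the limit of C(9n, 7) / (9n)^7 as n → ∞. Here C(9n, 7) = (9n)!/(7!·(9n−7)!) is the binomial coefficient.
lim = 1/7! = 1/5040

With N = 9n → ∞: C(N, 7) / N^7 = [N(N−1)…(N−6)] / (7! · N^7) = (1/7!) · 1 · (1 − 1/(9n)) · … · (1 − 6/(9n)). Each factor → 1 as N → ∞, so the limit is 1/7! = 1/5040.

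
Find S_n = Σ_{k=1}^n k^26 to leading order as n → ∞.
S_n ~ n^27 / 27

By integral comparison (Euler-Maclaurin), Σ_{k=1}^n k^26 = ∫_0^n x^26 dx + O(n^26) = n^27/27 + O(n^26). (Equivalently, Faulhaber's formula gives the same leading term.)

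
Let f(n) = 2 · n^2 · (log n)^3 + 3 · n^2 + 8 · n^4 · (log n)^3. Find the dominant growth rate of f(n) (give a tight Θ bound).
f(n) ∈ Θ(n^4 · (log n)^3)

Compare the terms by growth order. For large n, n^a · (log n)^b dominates n^a' · (log n)^b' iff a > a', or (a = a' and b > b'). Ranking the 3 terms shows the dominant one is 8 · n^4 · (log n)^3. Hence f(n) ∈ Θ(n^4 · (log n)^3).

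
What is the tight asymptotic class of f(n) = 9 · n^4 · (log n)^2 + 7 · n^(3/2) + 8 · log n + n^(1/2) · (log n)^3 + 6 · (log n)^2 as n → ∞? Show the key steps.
f(n) ∈ Θ(n^4 · (log n)^2)

Compare the terms by growth order. For large n, n^a · (log n)^b dominates n^a' · (log n)^b' iff a > a', or (a = a' and b > b'). Ranking the 5 terms shows the dominant one is 9 · n^4 · (log n)^2. Hence f(n) ∈ Θ(n^4 · (log n)^2).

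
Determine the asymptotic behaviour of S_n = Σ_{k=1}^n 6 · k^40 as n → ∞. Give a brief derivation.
S_n ~ 6 · n^41 / 41

By integral comparison (Euler-Maclaurin), Σ_{k=1}^n 6 · k^40 = 6 · ∫_0^n x^40 dx + O(n^40) = 6 · n^41/41 + O(n^40). (Equivalently, Faulhaber's formula gives the same leading term.)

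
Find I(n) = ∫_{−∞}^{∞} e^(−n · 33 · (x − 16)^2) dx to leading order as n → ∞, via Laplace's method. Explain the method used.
I(n) = sqrt(π/(33n))

Here φ(x) = 33 · (x − 16)^2 has its unique minimum at x* = 16 with φ(x*) = 0 and φ''(x*) = 66. Laplace's method gives
  I(n) ~ e^(−n φ(x*)) · sqrt(2π / (n · φ''(x*))) = sqrt(2π / (66n)) = sqrt(π/(33n)).
This is exact: substituting u = (x − 16)·sqrt(33n) gives I(n) = (1/sqrt(33n)) ∫_{−∞}^{∞} e^(−u^2) du = sqrt(π/(33n)).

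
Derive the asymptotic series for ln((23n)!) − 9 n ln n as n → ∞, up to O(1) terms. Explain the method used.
ln((23n)!) − 9 n ln n = 14 n ln n + 23(ln 23 − 1) n + (1/2) ln(2π·23n) + O(1/n)

Stirling: ln((23n)!) = 23n ln(23n) − 23n + (1/2) ln(2π·23n) + O(1/n).
Expand 23n ln(23n) = 23n (ln n + ln 23) = 23n ln n + 23n ln 23.
Subtract 9n ln n: leading term is (23 − 9) n ln n = 14 n ln n. The next term is 23n ln 23 − 23n = 23(ln 23 − 1) n. Then the (1/2) ln(2π·23n) correction.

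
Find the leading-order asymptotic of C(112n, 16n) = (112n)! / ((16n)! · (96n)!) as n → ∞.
C(112n, 16n) ~ (823543/46656)^(16n) · sqrt(7/(12π·16n))

Write N = 16n. Apply Stirling to each factorial:
  (7N)! ~ sqrt(2π·7N) · (7N/e)^(7N),
  N! ~ sqrt(2π N) · (N/e)^N,
  (6N)! ~ sqrt(2π·6N) · (6N/e)^(6N).
The exponential factors combine to (7N)^(7N) / (N^N · (6N)^(6N)) = 7^(7N)/6^(6N) = (7^7/6^6)^N = (823543/46656)^N.
The square-root prefactors combine to sqrt(2π·7N) / (sqrt(2π N)·sqrt(2π·6N)) = sqrt(7 / (2π·6·N)) = sqrt(7/(12π·16n)).
Substituting N = 16n: C(112n, 16n) ~ (823543/46656)^(16n) · sqrt(7/(12π·16n)).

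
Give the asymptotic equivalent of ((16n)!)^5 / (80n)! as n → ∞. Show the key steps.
((16n)!)^5/(80n)! ~ ((2π·16n)^(4/2) / sqrt(5)) · 5^(−5·16n)  →  0

Write N = 16n. Stirling: N! ~ sqrt(2π N)(N/e)^N and (5N)! ~ sqrt(2π·5N)·(5N/e)^(5N).
  (N!)^5/(5N)! ~ (2π N)^(5/2) (N/e)^(5N) / [sqrt(2π·5N) (5N/e)^(5N)]
     = (2π N)^(5/2) / sqrt(2π·5N) · (N/(5N))^(5N)
     = (2π N)^((5−1)/2) / sqrt(5) · 5^(−5N).
Since 5^5 > 1, the factor 5^(−5N) decays exponentially, so the ratio → 0. Substituting N = 16n gives the stated form.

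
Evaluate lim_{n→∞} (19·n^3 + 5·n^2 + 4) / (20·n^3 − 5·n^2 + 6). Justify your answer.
lim = 19/20

For large n the leading n^3 terms dominate both numerator and denominator. Dividing top and bottom by n^3, every other term tends to 0, leaving 19/20.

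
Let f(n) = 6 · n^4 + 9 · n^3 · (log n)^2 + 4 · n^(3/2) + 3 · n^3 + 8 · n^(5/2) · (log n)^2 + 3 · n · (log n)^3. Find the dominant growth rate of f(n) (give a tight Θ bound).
f(n) ∈ Θ(n^4)

Compare the terms by growth order. For large n, n^a · (log n)^b dominates n^a' · (log n)^b' iff a > a', or (a = a' and b > b'). Ranking the 6 terms shows the dominant one is 6 · n^4. Hence f(n) ∈ Θ(n^4).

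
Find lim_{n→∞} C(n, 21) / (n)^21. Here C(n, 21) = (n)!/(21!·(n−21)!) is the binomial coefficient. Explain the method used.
lim = 1/21! = 1/51090942171709440000

With N = n → ∞: C(N, 21) / N^21 = [N(N−1)…(N−20)] / (21! · N^21) = (1/21!) · 1 · (1 − 1/n) · … · (1 − 20/n). Each factor → 1 as N → ∞, so the limit is 1/21! = 1/51090942171709440000.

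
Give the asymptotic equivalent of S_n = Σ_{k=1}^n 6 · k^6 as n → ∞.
S_n ~ 6 · n^7 / 7

By integral comparison (Euler-Maclaurin), Σ_{k=1}^n 6 · k^6 = 6 · ∫_0^n x^6 dx + O(n^6) = 6 · n^7/7 + O(n^6). (Equivalently, Faulhaber's formula gives the same leading term.)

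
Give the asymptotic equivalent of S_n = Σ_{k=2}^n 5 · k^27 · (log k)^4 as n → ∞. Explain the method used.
S_n ~ 5 · n^28 · (log n)^4 / 28

By integral comparison, S_n = ∫_1^n 5 · x^27 · (log x)^4 dx + O(n^27 · (log n)^4). For the integral, the leading term of ∫_1^n x^27 (log x)^4 dx is n^28/28 · (log n)^4 (by repeated integration by parts; each step lowers the log-exponent and produces a relatively O(1/log n) correction). Hence S_n ~ 5 · n^28 · (log n)^4 / 28.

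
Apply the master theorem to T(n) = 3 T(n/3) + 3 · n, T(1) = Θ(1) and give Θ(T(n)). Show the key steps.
T(n) = Θ(n log n)

log_3 3 = 1, and f(n) = 3 · n = Θ(n^(log_3 3)). This is Case 2 of the master theorem: T(n) = Θ(f(n) · log n) = Θ(n log n).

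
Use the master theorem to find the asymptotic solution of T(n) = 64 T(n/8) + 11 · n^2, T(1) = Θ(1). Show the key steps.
T(n) = Θ(n^2 log n)

log_8 64 = 2, and f(n) = 11 · n^2 = Θ(n^(log_8 64)). This is Case 2 of the master theorem: T(n) = Θ(f(n) · log n) = Θ(n^2 log n).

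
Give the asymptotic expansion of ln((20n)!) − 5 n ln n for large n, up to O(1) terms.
ln((20n)!) − 5 n ln n = 15 n ln n + 20(ln 20 − 1) n + (1/2) ln(2π·20n) + O(1/n)

Stirling: ln((20n)!) = 20n ln(20n) − 20n + (1/2) ln(2π·20n) + O(1/n).
Expand 20n ln(20n) = 20n (ln n + ln 20) = 20n ln n + 20n ln 20.
Subtract 5n ln n: leading term is (20 − 5) n ln n = 15 n ln n. The next term is 20n ln 20 − 20n = 20(ln 20 − 1) n. Then the (1/2) ln(2π·20n) correction.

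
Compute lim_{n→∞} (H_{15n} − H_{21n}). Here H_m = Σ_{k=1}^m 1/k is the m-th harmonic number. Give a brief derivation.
lim = ln(15/21) = ln(5/7)

Euler-Maclaurin gives H_m = ln m + γ + 1/(2m) + O(1/m^2). The γ and O(1/m) terms cancel in the difference:
  H_{15n} − H_{21n} = ln(15n) − ln(21n) + O(1/n) = ln(15/21) + O(1/n).
Hence the limit is ln(15/21) = ln(5/7).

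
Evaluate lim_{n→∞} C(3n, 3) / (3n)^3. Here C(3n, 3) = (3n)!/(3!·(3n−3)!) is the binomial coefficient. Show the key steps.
lim = 1/3! = 1/6

With N = 3n → ∞: C(N, 3) / N^3 = [N(N−1)…(N−2)] / (3! · N^3) = (1/3!) · 1 · (1 − 1/(3n)) · (1 − 2/(3n)). Each factor → 1 as N → ∞, so the limit is 1/3! = 1/6.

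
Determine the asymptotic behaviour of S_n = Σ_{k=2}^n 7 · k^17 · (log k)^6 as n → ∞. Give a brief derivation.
S_n ~ 7 · n^18 · (log n)^6 / 18

By integral comparison, S_n = ∫_1^n 7 · x^17 · (log x)^6 dx + O(n^17 · (log n)^6). For the integral, the leading term of ∫_1^n x^17 (log x)^6 dx is n^18/18 · (log n)^6 (by repeated integration by parts; each step lowers the log-exponent and produces a relatively O(1/log n) correction). Hence S_n ~ 7 · n^18 · (log n)^6 / 18.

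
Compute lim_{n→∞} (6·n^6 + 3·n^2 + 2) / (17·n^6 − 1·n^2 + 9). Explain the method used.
lim = 6/17

For large n the leading n^6 terms dominate both numerator and denominator. Dividing top and bottom by n^6, every other term tends to 0, leaving 6/17.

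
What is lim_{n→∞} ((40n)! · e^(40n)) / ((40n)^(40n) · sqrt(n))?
lim = sqrt(2π·40)

Stirling: (40n)! ~ sqrt(2π·40n) · (40n/e)^(40n). Hence
  (40n)! · e^(40n) / (40n)^(40n) ~ sqrt(2π·40n).
Dividing by sqrt(n): sqrt(2π·40n) / sqrt(n) = sqrt(2π·40) · n^((1−1)/2), so the limit is sqrt(2π·40).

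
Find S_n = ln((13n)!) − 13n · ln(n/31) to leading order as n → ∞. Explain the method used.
S_n ~ 13n · (ln 403 − 1) + O(ln n)

Stirling: ln((13n)!) = 13n ln(13n) − 13n + O(ln n).
  S_n = 13n ln(13n) − 13n − 13n ln(n/31) + O(ln n)
      = 13n ln(13n) − 13n ln n + 13n ln 31 − 13n + O(ln n)
      = 13n ln 13 + 13n ln 31 − 13n + O(ln n)
      = 13n (ln 403 − 1) + O(ln n).
Numerically ln(403) − 1 ≈ 4.9989.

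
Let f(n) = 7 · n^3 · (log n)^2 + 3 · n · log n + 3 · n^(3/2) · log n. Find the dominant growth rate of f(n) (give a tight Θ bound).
f(n) ∈ Θ(n^3 · (log n)^2)

Compare the terms by growth order. For large n, n^a · (log n)^b dominates n^a' · (log n)^b' iff a > a', or (a = a' and b > b'). Ranking the 3 terms shows the dominant one is 7 · n^3 · (log n)^2. Hence f(n) ∈ Θ(n^3 · (log n)^2).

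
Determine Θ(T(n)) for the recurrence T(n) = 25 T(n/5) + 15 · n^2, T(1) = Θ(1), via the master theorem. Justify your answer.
T(n) = Θ(n^2 log n)

log_5 25 = 2, and f(n) = 15 · n^2 = Θ(n^(log_5 25)). This is Case 2 of the master theorem: T(n) = Θ(f(n) · log n) = Θ(n^2 log n).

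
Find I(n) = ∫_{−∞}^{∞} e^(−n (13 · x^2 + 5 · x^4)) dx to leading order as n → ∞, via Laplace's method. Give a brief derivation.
I(n) ~ sqrt(π/(13n))

φ(x) = 13 · x^2 + 5 · x^4 has its unique global minimum at x* = 0 (since φ'(x) = 26x + 20x^3 = 0 only at x = 0 for real x with both coefficients positive, and φ → ∞ as |x| → ∞). At x* = 0, φ(0) = 0 and φ''(0) = 26. Laplace's method then gives
  I(n) ~ sqrt(2π / (n · φ''(0))) · e^(−n φ(0)) = sqrt(2π / (26n)) = sqrt(π/(13n)).
The 5 · x^4 term contributes only at subleading order (an O(1/n) relative correction).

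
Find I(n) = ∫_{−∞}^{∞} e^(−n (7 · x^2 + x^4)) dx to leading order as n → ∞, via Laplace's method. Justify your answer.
I(n) ~ sqrt(π/(7n))

φ(x) = 7 · x^2 + x^4 has its unique global minimum at x* = 0 (since φ'(x) = 14x + 4x^3 = 0 only at x = 0 for real x with both coefficients positive, and φ → ∞ as |x| → ∞). At x* = 0, φ(0) = 0 and φ''(0) = 14. Laplace's method then gives
  I(n) ~ sqrt(2π / (n · φ''(0))) · e^(−n φ(0)) = sqrt(2π / (14n)) = sqrt(π/(7n)).
The x^4 term contributes only at subleading order (an O(1/n) relative correction).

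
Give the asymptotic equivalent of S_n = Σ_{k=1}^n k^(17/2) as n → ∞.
S_n ~ (2/19) · n^(19/2)

Integral comparison: Σ_{k=1}^n k^(17/2) = ∫_0^n x^(17/2) dx + O(n^(17/2)). The integral is n^(1 + 17/2) / (1 + 17/2) = n^((17+2)/2) / ((17+2)/2) = (2/19) · n^(19/2).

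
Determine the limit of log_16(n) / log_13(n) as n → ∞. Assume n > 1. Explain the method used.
lim = ln(13) / ln(16) = log_16(13)

Change of base: log_16(n) = ln n / ln 16 and log_13(n) = ln n / ln 13. The ratio is (ln n / ln 16) · (ln 13 / ln n) = ln 13 / ln 16, a constant independent of n. So the limit is ln 13 / ln 16 = log_16(13).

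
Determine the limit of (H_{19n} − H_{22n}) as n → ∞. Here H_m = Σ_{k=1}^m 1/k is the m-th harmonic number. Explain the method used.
lim = ln(19/22)

Euler-Maclaurin gives H_m = ln m + γ + 1/(2m) + O(1/m^2). The γ and O(1/m) terms cancel in the difference:
  H_{19n} − H_{22n} = ln(19n) − ln(22n) + O(1/n) = ln(19/22) + O(1/n).
Hence the limit is ln(19/22).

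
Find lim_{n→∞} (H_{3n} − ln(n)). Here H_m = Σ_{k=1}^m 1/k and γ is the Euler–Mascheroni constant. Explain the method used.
lim = ln 3 + γ

By Euler-Maclaurin, H_m = ln m + γ + O(1/m). So
  H_{3n} − ln(n) = ln(3n) + γ − ln(n) + O(1/n)
                       = ln(3/1) + γ + O(1/n).
Hence the limit is ln(3/1) + γ.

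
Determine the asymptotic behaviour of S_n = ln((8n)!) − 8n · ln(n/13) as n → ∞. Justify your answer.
S_n ~ 8n · (ln 104 − 1) + O(ln n)

Stirling: ln((8n)!) = 8n ln(8n) − 8n + O(ln n).
  S_n = 8n ln(8n) − 8n − 8n ln(n/13) + O(ln n)
      = 8n ln(8n) − 8n ln n + 8n ln 13 − 8n + O(ln n)
      = 8n ln 8 + 8n ln 13 − 8n + O(ln n)
      = 8n (ln 104 − 1) + O(ln n).
Numerically ln(104) − 1 ≈ 3.6444.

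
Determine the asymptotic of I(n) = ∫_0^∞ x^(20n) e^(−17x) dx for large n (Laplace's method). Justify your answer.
I(n) ~ (sqrt(2π·20n) / 17) · (20n/(17e))^(20n)

Write the integrand as exp(20n ln x − 17x) and set f(x) = 20n ln x − 17x. Then f'(x) = 20n/x − 17 = 0 at x* = 20n/17, and f''(x*) = −20n/x*^2 = −17^2/(20n). Laplace's method (interior maximum) gives
  I(n) ~ e^(f(x*)) · sqrt(2π / |f''(x*)|)
        = exp(20n ln(20n/17) − 20n) · sqrt(2π · 20n / 17^2)
        = (20n/17)^(20n) e^(−20n) · sqrt(2π·20n) / 17
        = (sqrt(2π·20n) / 17) · (20n/(17e))^(20n).
This matches Γ(20n+1)/17^(20n+1) with Stirling applied to Γ.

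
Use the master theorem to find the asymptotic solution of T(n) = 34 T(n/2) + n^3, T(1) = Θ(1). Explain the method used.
T(n) = Θ(n^(log_2 34))

Master theorem: compare f(n) = n^3 to n^(log_2 34) where log_2 34 ≈ 5.087. Since 3 < log_2 34, we have f(n) = O(n^(log_2 34 − ε)) for some ε > 0 — Case 1. Hence T(n) = Θ(n^(log_2 34)).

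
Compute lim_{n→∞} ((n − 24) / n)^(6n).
lim = e^(−144)

Rewrite as (1 − 24/n)^(6n). By the standard limit (1 + x/n)^n → e^x, we have (1 − 24/n)^n → e^(−24), and raising to the 6th power gives e^(−144).
More precisely, ln[(1 − 24/n)^(6n)] = 6n · ln(1 − 24/n) = 6n · (-24/n + O(1/n^2)) = -144 + O(1/n) → -144.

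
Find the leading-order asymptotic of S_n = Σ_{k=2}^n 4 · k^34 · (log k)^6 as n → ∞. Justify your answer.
S_n ~ 4 · n^35 · (log n)^6 / 35

By integral comparison, S_n = ∫_1^n 4 · x^34 · (log x)^6 dx + O(n^34 · (log n)^6). For the integral, the leading term of ∫_1^n x^34 (log x)^6 dx is n^35/35 · (log n)^6 (by repeated integration by parts; each step lowers the log-exponent and produces a relatively O(1/log n) correction). Hence S_n ~ 4 · n^35 · (log n)^6 / 35.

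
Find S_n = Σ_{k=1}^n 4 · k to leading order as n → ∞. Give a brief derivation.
S_n ~ 2 · n^2

By integral comparison (Euler-Maclaurin), Σ_{k=1}^n 4 · k = 4 · ∫_0^n x^1 dx + O(n) = 4 · n^2/2 = 2 · n^2 + O(n). (Equivalently, Faulhaber's formula gives the same leading term.)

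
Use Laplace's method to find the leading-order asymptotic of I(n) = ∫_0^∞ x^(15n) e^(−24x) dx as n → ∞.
I(n) ~ (sqrt(2π·15n) / 24) · (15n/(24e))^(15n)

Write the integrand as exp(15n ln x − 24x) and set f(x) = 15n ln x − 24x. Then f'(x) = 15n/x − 24 = 0 at x* = 15n/24, and f''(x*) = −15n/x*^2 = −24^2/(15n). Laplace's method (interior maximum) gives
  I(n) ~ e^(f(x*)) · sqrt(2π / |f''(x*)|)
        = exp(15n ln(15n/24) − 15n) · sqrt(2π · 15n / 24^2)
        = (15n/24)^(15n) e^(−15n) · sqrt(2π·15n) / 24
        = (sqrt(2π·15n) / 24) · (15n/(24e))^(15n).
This matches Γ(15n+1)/24^(15n+1) with Stirling applied to Γ.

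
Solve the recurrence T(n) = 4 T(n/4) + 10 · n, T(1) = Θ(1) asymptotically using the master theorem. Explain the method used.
T(n) = Θ(n log n)

log_4 4 = 1, and f(n) = 10 · n = Θ(n^(log_4 4)). This is Case 2 of the master theorem: T(n) = Θ(f(n) · log n) = Θ(n log n).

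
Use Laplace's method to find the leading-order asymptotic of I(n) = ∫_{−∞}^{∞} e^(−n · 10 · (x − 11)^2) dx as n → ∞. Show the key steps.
I(n) = sqrt(π/(10n))

Here φ(x) = 10 · (x − 11)^2 has its unique minimum at x* = 11 with φ(x*) = 0 and φ''(x*) = 20. Laplace's method gives
  I(n) ~ e^(−n φ(x*)) · sqrt(2π / (n · φ''(x*))) = sqrt(2π / (20n)) = sqrt(π/(10n)).
This is exact: substituting u = (x − 11)·sqrt(10n) gives I(n) = (1/sqrt(10n)) ∫_{−∞}^{∞} e^(−u^2) du = sqrt(π/(10n)).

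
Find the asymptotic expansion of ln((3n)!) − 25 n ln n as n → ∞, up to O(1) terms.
ln((3n)!) − 25 n ln n = −22 n ln n + 3(ln 3 − 1) n + (1/2) ln(2π·3n) + O(1/n)

Stirling: ln((3n)!) = 3n ln(3n) − 3n + (1/2) ln(2π·3n) + O(1/n).
Expand 3n ln(3n) = 3n (ln n + ln 3) = 3n ln n + 3n ln 3.
Subtract 25n ln n: leading term is (3 − 25) n ln n = −22 n ln n. The next term is 3n ln 3 − 3n = 3(ln 3 − 1) n. Then the (1/2) ln(2π·3n) correction.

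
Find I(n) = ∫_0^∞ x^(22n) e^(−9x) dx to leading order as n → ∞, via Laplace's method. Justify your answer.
I(n) ~ (sqrt(2π·22n) / 9) · (22n/(9e))^(22n)

Write the integrand as exp(22n ln x − 9x) and set f(x) = 22n ln x − 9x. Then f'(x) = 22n/x − 9 = 0 at x* = 22n/9, and f''(x*) = −22n/x*^2 = −9^2/(22n). Laplace's method (interior maximum) gives
  I(n) ~ e^(f(x*)) · sqrt(2π / |f''(x*)|)
        = exp(22n ln(22n/9) − 22n) · sqrt(2π · 22n / 9^2)
        = (22n/9)^(22n) e^(−22n) · sqrt(2π·22n) / 9
        = (sqrt(2π·22n) / 9) · (22n/(9e))^(22n).
This matches Γ(22n+1)/9^(22n+1) with Stirling applied to Γ.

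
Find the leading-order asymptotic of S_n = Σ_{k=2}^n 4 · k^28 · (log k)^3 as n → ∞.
S_n ~ 4 · n^29 · (log n)^3 / 29

By integral comparison, S_n = ∫_1^n 4 · x^28 · (log x)^3 dx + O(n^28 · (log n)^3). For the integral, the leading term of ∫_1^n x^28 (log x)^3 dx is n^29/29 · (log n)^3 (by repeated integration by parts; each step lowers the log-exponent and produces a relatively O(1/log n) correction). Hence S_n ~ 4 · n^29 · (log n)^3 / 29.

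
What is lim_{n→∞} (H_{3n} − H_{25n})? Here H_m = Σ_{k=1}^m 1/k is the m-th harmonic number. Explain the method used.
lim = ln(3/25)

Euler-Maclaurin gives H_m = ln m + γ + 1/(2m) + O(1/m^2). The γ and O(1/m) terms cancel in the difference:
  H_{3n} − H_{25n} = ln(3n) − ln(25n) + O(1/n) = ln(3/25) + O(1/n).
Hence the limit is ln(3/25).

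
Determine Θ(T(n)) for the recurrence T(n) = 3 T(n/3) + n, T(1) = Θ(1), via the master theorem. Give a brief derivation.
T(n) = Θ(n log n)

log_3 3 = 1, and f(n) = n = Θ(n^(log_3 3)). This is Case 2 of the master theorem: T(n) = Θ(f(n) · log n) = Θ(n log n).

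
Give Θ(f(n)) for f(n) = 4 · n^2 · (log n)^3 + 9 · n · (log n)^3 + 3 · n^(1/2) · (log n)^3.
f(n) ∈ Θ(n^2 · (log n)^3)

Compare the terms by growth order. For large n, n^a · (log n)^b dominates n^a' · (log n)^b' iff a > a', or (a = a' and b > b'). Ranking the 3 terms shows the dominant one is 4 · n^2 · (log n)^3. Hence f(n) ∈ Θ(n^2 · (log n)^3).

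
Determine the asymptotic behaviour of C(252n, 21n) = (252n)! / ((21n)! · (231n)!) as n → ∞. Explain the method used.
C(252n, 21n) ~ (8916100448256/285311670611)^(21n) · sqrt(6/(11π·21n))

Write N = 21n. Apply Stirling to each factorial:
  (12N)! ~ sqrt(2π·12N) · (12N/e)^(12N),
  N! ~ sqrt(2π N) · (N/e)^N,
  (11N)! ~ sqrt(2π·11N) · (11N/e)^(11N).
The exponential factors combine to (12N)^(12N) / (N^N · (11N)^(11N)) = 12^(12N)/11^(11N) = (12^12/11^11)^N = (8916100448256/285311670611)^N.
The square-root prefactors combine to sqrt(2π·12N) / (sqrt(2π N)·sqrt(2π·11N)) = sqrt(12 / (2π·11·N)) = sqrt(6/(11π·21n)).
Substituting N = 21n: C(252n, 21n) ~ (8916100448256/285311670611)^(21n) · sqrt(6/(11π·21n)).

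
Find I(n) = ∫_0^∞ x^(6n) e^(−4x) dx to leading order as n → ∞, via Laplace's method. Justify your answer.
I(n) ~ (sqrt(2π·6n) / 4) · (6n/(4e))^(6n)

Write the integrand as exp(6n ln x − 4x) and set f(x) = 6n ln x − 4x. Then f'(x) = 6n/x − 4 = 0 at x* = 6n/4, and f''(x*) = −6n/x*^2 = −4^2/(6n). Laplace's method (interior maximum) gives
  I(n) ~ e^(f(x*)) · sqrt(2π / |f''(x*)|)
        = exp(6n ln(6n/4) − 6n) · sqrt(2π · 6n / 4^2)
        = (6n/4)^(6n) e^(−6n) · sqrt(2π·6n) / 4
        = (sqrt(2π·6n) / 4) · (6n/(4e))^(6n).
This matches Γ(6n+1)/4^(6n+1) with Stirling applied to Γ.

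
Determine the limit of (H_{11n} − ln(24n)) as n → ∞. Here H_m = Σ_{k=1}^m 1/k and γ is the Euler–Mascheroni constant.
lim = ln(11/24) + γ

By Euler-Maclaurin, H_m = ln m + γ + O(1/m). So
  H_{11n} − ln(24n) = ln(11n) + γ − ln(24n) + O(1/n)
                       = ln(11/24) + γ + O(1/n).
Hence the limit is ln(11/24) + γ.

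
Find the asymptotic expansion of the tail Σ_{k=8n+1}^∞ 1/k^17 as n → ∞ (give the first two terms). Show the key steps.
Σ_{k>8n} 1/k^17 = 1/(16 · (8n)^16) − 1/(2 · (8n)^17) + O(1/(8n)^18)

Compare to the integral: ∫_{8n}^∞ x^(−17) dx = [−x^(−16)/16]_{8n}^∞ = 1/((17−1)·(8n)^16). The Euler-Maclaurin correction adds −f(8n)/2 = −1/(2·(8n)^17). Euler-Maclaurin then gives
  Σ_{k>8n} 1/k^17 = ∫_{8n}^∞ dx/x^17 − 1/(2·(8n)^17) + O(1/(8n)^18).
(Equivalently this is ζ(17) − Σ_{k≤8n} 1/k^17.)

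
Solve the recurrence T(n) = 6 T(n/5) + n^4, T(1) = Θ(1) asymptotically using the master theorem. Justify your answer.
T(n) = Θ(n^4)

log_5 6 ≈ 1.113. f(n) = n^4 dominates n^(log_5 6) since 4 > 1.113, and the regularity condition a·f(n/b) = 6·(n/5)^4 = (6/625)·n^4 ≤ c·f(n) holds with c = 6/625 ≈ 0.0096 < 1. So this is Case 3: T(n) = Θ(f(n)) = Θ(n^4).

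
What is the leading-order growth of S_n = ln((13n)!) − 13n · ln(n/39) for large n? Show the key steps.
S_n ~ 13n · (ln 507 − 1) + O(ln n)

Stirling: ln((13n)!) = 13n ln(13n) − 13n + O(ln n).
  S_n = 13n ln(13n) − 13n − 13n ln(n/39) + O(ln n)
      = 13n ln(13n) − 13n ln n + 13n ln 39 − 13n + O(ln n)
      = 13n ln 13 + 13n ln 39 − 13n + O(ln n)
      = 13n (ln 507 − 1) + O(ln n).
Numerically ln(507) − 1 ≈ 5.2285.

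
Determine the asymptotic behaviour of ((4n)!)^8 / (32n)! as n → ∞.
((4n)!)^8/(32n)! ~ ((2π·4n)^(7/2) / sqrt(8)) · 8^(−8·4n)  →  0

Write N = 4n. Stirling: N! ~ sqrt(2π N)(N/e)^N and (8N)! ~ sqrt(2π·8N)·(8N/e)^(8N).
  (N!)^8/(8N)! ~ (2π N)^(8/2) (N/e)^(8N) / [sqrt(2π·8N) (8N/e)^(8N)]
     = (2π N)^(8/2) / sqrt(2π·8N) · (N/(8N))^(8N)
     = (2π N)^((8−1)/2) / sqrt(8) · 8^(−8N).
Since 8^8 > 1, the factor 8^(−8N) decays exponentially, so the ratio → 0. Substituting N = 4n gives the stated form.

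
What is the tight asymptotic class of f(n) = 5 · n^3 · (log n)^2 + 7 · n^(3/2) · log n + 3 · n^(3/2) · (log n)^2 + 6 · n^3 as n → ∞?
f(n) ∈ Θ(n^3 · (log n)^2)

Compare the terms by growth order. For large n, n^a · (log n)^b dominates n^a' · (log n)^b' iff a > a', or (a = a' and b > b'). Ranking the 4 terms shows the dominant one is 5 · n^3 · (log n)^2. Hence f(n) ∈ Θ(n^3 · (log n)^2).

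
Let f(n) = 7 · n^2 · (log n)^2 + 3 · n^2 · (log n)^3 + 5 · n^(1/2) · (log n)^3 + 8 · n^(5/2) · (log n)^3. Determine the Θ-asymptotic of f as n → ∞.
f(n) ∈ Θ(n^(5/2) · (log n)^3)

Compare the terms by growth order. For large n, n^a · (log n)^b dominates n^a' · (log n)^b' iff a > a', or (a = a' and b > b'). Ranking the 4 terms shows the dominant one is 8 · n^(5/2) · (log n)^3. Hence f(n) ∈ Θ(n^(5/2) · (log n)^3).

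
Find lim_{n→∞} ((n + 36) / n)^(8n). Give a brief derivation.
lim = e^288

Rewrite as (1 + 36/n)^(8n). By the standard limit (1 + x/n)^n → e^x, we have (1 + 36/n)^n → e^36, and raising to the 8th power gives e^288.
More precisely, ln[(1 + 36/n)^(8n)] = 8n · ln(1 + 36/n) = 8n · (36/n + O(1/n^2)) = 288 + O(1/n) → 288.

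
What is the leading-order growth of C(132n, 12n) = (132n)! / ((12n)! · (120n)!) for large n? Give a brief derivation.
C(132n, 12n) ~ (285311670611/10000000000)^(12n) · sqrt(11/(20π·12n))

Write N = 12n. Apply Stirling to each factorial:
  (11N)! ~ sqrt(2π·11N) · (11N/e)^(11N),
  N! ~ sqrt(2π N) · (N/e)^N,
  (10N)! ~ sqrt(2π·10N) · (10N/e)^(10N).
The exponential factors combine to (11N)^(11N) / (N^N · (10N)^(10N)) = 11^(11N)/10^(10N) = (11^11/10^10)^N = (285311670611/10000000000)^N.
The square-root prefactors combine to sqrt(2π·11N) / (sqrt(2π N)·sqrt(2π·10N)) = sqrt(11 / (2π·10·N)) = sqrt(11/(20π·12n)).
Substituting N = 12n: C(132n, 12n) ~ (285311670611/10000000000)^(12n) · sqrt(11/(20π·12n)).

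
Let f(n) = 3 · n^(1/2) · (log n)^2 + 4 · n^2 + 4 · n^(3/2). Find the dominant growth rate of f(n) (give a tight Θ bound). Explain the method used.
f(n) ∈ Θ(n^2)

Compare the terms by growth order. For large n, n^a · (log n)^b dominates n^a' · (log n)^b' iff a > a', or (a = a' and b > b'). Ranking the 3 terms shows the dominant one is 4 · n^2. Hence f(n) ∈ Θ(n^2).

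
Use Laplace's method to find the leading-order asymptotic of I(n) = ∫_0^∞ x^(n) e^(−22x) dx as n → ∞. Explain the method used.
I(n) ~ (sqrt(2π·n) / 22) · (n/(22e))^(n)

Write the integrand as exp(n ln x − 22x) and set f(x) = n ln x − 22x. Then f'(x) = n/x − 22 = 0 at x* = n/22, and f''(x*) = −n/x*^2 = −22^2/(n). Laplace's method (interior maximum) gives
  I(n) ~ e^(f(x*)) · sqrt(2π / |f''(x*)|)
        = exp(n ln(n/22) − n) · sqrt(2π · n / 22^2)
        = (n/22)^(n) e^(−n) · sqrt(2π·n) / 22
        = (sqrt(2π·n) / 22) · (n/(22e))^(n).
This matches Γ(n+1)/22^(n+1) with Stirling applied to Γ.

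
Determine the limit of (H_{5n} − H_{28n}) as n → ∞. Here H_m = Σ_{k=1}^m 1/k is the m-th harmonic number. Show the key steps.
lim = ln(5/28)

Euler-Maclaurin gives H_m = ln m + γ + 1/(2m) + O(1/m^2). The γ and O(1/m) terms cancel in the difference:
  H_{5n} − H_{28n} = ln(5n) − ln(28n) + O(1/n) = ln(5/28) + O(1/n).
Hence the limit is ln(5/28).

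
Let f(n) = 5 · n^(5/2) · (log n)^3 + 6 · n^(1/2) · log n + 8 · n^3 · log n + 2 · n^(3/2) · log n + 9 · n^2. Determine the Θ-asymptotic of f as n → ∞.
f(n) ∈ Θ(n^3 · log n)

Compare the terms by growth order. For large n, n^a · (log n)^b dominates n^a' · (log n)^b' iff a > a', or (a = a' and b > b'). Ranking the 5 terms shows the dominant one is 8 · n^3 · log n. Hence f(n) ∈ Θ(n^3 · log n).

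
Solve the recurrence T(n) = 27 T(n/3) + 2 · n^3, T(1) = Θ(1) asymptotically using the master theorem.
T(n) = Θ(n^3 log n)

log_3 27 = 3, and f(n) = 2 · n^3 = Θ(n^(log_3 27)). This is Case 2 of the master theorem: T(n) = Θ(f(n) · log n) = Θ(n^3 log n).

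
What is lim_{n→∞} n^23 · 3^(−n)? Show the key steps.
lim = 0

Exponentials with base > 1 dominate every fixed polynomial: for any fixed c, n^c / 3^n → 0 as n → ∞ (e.g. by the ratio test, or by writing 3^n = e^(n ln 3) and noting e^(n ln 3) / n^c → ∞). Hence n^23 · 3^(−n) = n^23 / 3^n → 0.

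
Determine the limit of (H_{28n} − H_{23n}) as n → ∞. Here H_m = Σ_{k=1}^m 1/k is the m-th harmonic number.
lim = ln(28/23)

Euler-Maclaurin gives H_m = ln m + γ + 1/(2m) + O(1/m^2). The γ and O(1/m) terms cancel in the difference:
  H_{28n} − H_{23n} = ln(28n) − ln(23n) + O(1/n) = ln(28/23) + O(1/n).
Hence the limit is ln(28/23).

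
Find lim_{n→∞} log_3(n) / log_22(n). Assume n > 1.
lim = ln(22) / ln(3) = log_3(22)

Change of base: log_3(n) = ln n / ln 3 and log_22(n) = ln n / ln 22. The ratio is (ln n / ln 3) · (ln 22 / ln n) = ln 22 / ln 3, a constant independent of n. So the limit is ln 22 / ln 3 = log_3(22).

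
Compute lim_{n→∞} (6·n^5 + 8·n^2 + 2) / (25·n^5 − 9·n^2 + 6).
lim = 6/25

For large n the leading n^5 terms dominate both numerator and denominator. Dividing top and bottom by n^5, every other term tends to 0, leaving 6/25.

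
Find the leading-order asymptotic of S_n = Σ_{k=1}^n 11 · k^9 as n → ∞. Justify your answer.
S_n ~ 11 · n^10 / 10

By integral comparison (Euler-Maclaurin), Σ_{k=1}^n 11 · k^9 = 11 · ∫_0^n x^9 dx + O(n^9) = 11 · n^10/10 + O(n^9). (Equivalently, Faulhaber's formula gives the same leading term.)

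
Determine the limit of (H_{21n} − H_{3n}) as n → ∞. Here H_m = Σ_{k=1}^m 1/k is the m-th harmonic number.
lim = ln(21/3) = ln 7

Euler-Maclaurin gives H_m = ln m + γ + 1/(2m) + O(1/m^2). The γ and O(1/m) terms cancel in the difference:
  H_{21n} − H_{3n} = ln(21n) − ln(3n) + O(1/n) = ln(21/3) + O(1/n).
Hence the limit is ln(21/3) = ln 7.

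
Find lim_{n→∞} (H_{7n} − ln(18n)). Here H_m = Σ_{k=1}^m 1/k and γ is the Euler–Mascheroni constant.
lim = ln(7/18) + γ

By Euler-Maclaurin, H_m = ln m + γ + O(1/m). So
  H_{7n} − ln(18n) = ln(7n) + γ − ln(18n) + O(1/n)
                       = ln(7/18) + γ + O(1/n).
Hence the limit is ln(7/18) + γ.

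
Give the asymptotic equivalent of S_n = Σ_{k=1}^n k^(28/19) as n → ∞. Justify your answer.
S_n ~ (19/47) · n^(47/19)

Integral comparison: Σ_{k=1}^n k^(28/19) = ∫_0^n x^(28/19) dx + O(n^(28/19)). The integral is n^(1 + 28/19) / (1 + 28/19) = n^((28+19)/19) / ((28+19)/19) = (19/47) · n^(47/19).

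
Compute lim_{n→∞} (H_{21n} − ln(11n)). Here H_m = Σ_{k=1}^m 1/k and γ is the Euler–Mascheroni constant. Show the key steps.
lim = ln(21/11) + γ

By Euler-Maclaurin, H_m = ln m + γ + O(1/m). So
  H_{21n} − ln(11n) = ln(21n) + γ − ln(11n) + O(1/n)
                       = ln(21/11) + γ + O(1/n).
Hence the limit is ln(21/11) + γ.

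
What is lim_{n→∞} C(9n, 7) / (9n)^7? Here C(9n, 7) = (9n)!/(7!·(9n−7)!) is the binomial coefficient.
lim = 1/7! = 1/5040

With N = 9n → ∞: C(N, 7) / N^7 = [N(N−1)…(N−6)] / (7! · N^7) = (1/7!) · 1 · (1 − 1/(9n)) · … · (1 − 6/(9n)). Each factor → 1 as N → ∞, so the limit is 1/7! = 1/5040.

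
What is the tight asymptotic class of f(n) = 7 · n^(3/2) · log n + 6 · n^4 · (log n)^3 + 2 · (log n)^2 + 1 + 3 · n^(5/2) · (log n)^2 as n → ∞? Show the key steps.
f(n) ∈ Θ(n^4 · (log n)^3)

Compare the terms by growth order. For large n, n^a · (log n)^b dominates n^a' · (log n)^b' iff a > a', or (a = a' and b > b'). Ranking the 5 terms shows the dominant one is 6 · n^4 · (log n)^3. Hence f(n) ∈ Θ(n^4 · (log n)^3).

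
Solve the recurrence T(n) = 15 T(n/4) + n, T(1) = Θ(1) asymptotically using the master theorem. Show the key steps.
T(n) = Θ(n^(log_4 15))

Master theorem: compare f(n) = n to n^(log_4 15) where log_4 15 ≈ 1.953. Since 1 < log_4 15, we have f(n) = O(n^(log_4 15 − ε)) for some ε > 0 — Case 1. Hence T(n) = Θ(n^(log_4 15)).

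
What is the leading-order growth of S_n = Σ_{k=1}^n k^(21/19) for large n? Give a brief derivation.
S_n ~ (19/40) · n^(40/19)

Integral comparison: Σ_{k=1}^n k^(21/19) = ∫_0^n x^(21/19) dx + O(n^(21/19)). The integral is n^(1 + 21/19) / (1 + 21/19) = n^((21+19)/19) / ((21+19)/19) = (19/40) · n^(40/19).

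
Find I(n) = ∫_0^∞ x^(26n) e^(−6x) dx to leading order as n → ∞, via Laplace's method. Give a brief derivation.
I(n) ~ (sqrt(2π·26n) / 6) · (26n/(6e))^(26n)

Write the integrand as exp(26n ln x − 6x) and set f(x) = 26n ln x − 6x. Then f'(x) = 26n/x − 6 = 0 at x* = 26n/6, and f''(x*) = −26n/x*^2 = −6^2/(26n). Laplace's method (interior maximum) gives
  I(n) ~ e^(f(x*)) · sqrt(2π / |f''(x*)|)
        = exp(26n ln(26n/6) − 26n) · sqrt(2π · 26n / 6^2)
        = (26n/6)^(26n) e^(−26n) · sqrt(2π·26n) / 6
        = (sqrt(2π·26n) / 6) · (26n/(6e))^(26n).
This matches Γ(26n+1)/6^(26n+1) with Stirling applied to Γ.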